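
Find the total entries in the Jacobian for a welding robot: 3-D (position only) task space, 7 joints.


Given: task space dimension = 3, joints = 7
Jacobian is a 3 x 7 matrix
Total entries = rows * columns
Total = 3 * 7
Total = 21

21


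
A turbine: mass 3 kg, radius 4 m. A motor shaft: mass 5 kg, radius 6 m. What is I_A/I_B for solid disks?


Given: M1=3 kg, R1=4 m, M2=5 kg, R2=6 m
For a disk: I = (1/2)*M*R^2, so I_A/I_B = (M1*R1^2)/(M2*R2^2)
M1*R1^2 = 3*16 = 48
M2*R2^2 = 5*36 = 180
I_A/I_B = 48/180 = 4/15

4/15


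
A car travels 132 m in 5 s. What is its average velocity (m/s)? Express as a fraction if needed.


Given: distance d = 132 m, time t = 5 s
Using v = d / t
v = 132 / 5
v = 132/5 m/s

132/5 m/s


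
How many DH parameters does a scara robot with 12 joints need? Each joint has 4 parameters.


Given: 12 joints, 4 DH parameters per joint (d, theta, a, alpha)
Total DH parameters = number_of_joints * 4
Total = 12 * 4
Total = 48

48


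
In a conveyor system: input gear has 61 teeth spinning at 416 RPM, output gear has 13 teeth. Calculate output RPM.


Given: N1 = 61 teeth, w1 = 416 RPM, N2 = 13 teeth
Using N1*w1 = N2*w2
w2 = N1*w1 / N2
w2 = 61*416 / 13
w2 = 25376 / 13
w2 = 1952 RPM

1952 RPM


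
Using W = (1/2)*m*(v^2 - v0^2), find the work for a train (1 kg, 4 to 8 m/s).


Given: m = 1 kg, v0 = 4 m/s, v = 8 m/s
Using W = (1/2)*m*(v^2 - v0^2)
v^2 = 8^2 = 64
v0^2 = 4^2 = 16
v^2 - v0^2 = 64 - 16 = 48
W = (1/2)*1*48 = 24 J

24 J


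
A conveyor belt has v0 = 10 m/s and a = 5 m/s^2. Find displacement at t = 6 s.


Given: v0 = 10 m/s, a = 5 m/s^2, t = 6 s
Using s = v0*t + (1/2)*a*t^2
s = 10*6 + (1/2)*5*6^2
s = 60 + (1/2)*180
s = 60 + 90
s = 150

150 m


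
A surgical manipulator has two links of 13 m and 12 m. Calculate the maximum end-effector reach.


Given: L1 = 13 m, L2 = 12 m
For a 2-link planar arm, max reach = L1 + L2 (fully extended)
Max reach = 13 + 12
Max reach = 25 m

25 m


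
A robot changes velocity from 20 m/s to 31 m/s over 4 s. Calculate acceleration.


Given: initial velocity v0 = 20 m/s, final velocity v = 31 m/s, time t = 4 s
Using a = (v - v0) / t
a = (31 - 20) / 4
a = 11 / 4
a = 11/4 m/s^2

11/4 m/s^2


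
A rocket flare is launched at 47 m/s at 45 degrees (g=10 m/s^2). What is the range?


Given: v0 = 47 m/s, theta = 45 deg, g = 10 m/s^2
sin(2*45) = sin(90) = 1
Using R = v0^2 * sin(2*theta) / g
R = 47^2 * 1 / 10
R = 2209 / 10
R = 2209/10 m

2209/10 m


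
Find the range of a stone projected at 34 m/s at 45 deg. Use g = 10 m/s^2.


Given: v0 = 34 m/s, theta = 45 deg, g = 10 m/s^2
sin(2*45) = sin(90) = 1
Using R = v0^2 * sin(2*theta) / g
R = 34^2 * 1 / 10
R = 1156 / 10
R = 578/5 m

578/5 m


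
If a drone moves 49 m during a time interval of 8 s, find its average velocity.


Given: distance d = 49 m, time t = 8 s
Using v = d / t
v = 49 / 8
v = 49/8 m/s

49/8 m/s


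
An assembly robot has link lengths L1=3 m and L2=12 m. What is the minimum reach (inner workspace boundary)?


Given: L1 = 3 m, L2 = 12 m
For a 2-link planar arm, min reach = |L1 - L2| (second link folded back)
Min reach = |3 - 12|
Min reach = 9 m

9 m


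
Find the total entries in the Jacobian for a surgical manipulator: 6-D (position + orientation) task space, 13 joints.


Given: task space dimension = 6, joints = 13
Jacobian is a 6 x 13 matrix
Total entries = rows * columns
Total = 6 * 13
Total = 78

78


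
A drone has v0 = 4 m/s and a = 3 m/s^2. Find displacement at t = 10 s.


Given: v0 = 4 m/s, a = 3 m/s^2, t = 10 s
Using s = v0*t + (1/2)*a*t^2
s = 4*10 + (1/2)*3*10^2
s = 40 + (1/2)*300
s = 40 + 150
s = 190

190 m


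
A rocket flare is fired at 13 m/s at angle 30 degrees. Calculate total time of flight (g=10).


Given: v0 = 13 m/s, theta = 30 deg, g = 10 m/s^2
sin(30) = 1/2
Using T = 2*v0*sin(theta) / g
T = 2*13*1/2 / 10
T = 13 / 10
T = 13/10 s

13/10 s


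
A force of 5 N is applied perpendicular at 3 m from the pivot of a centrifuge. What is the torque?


Given: F = 5 N, r = 3 m, angle = 90 deg (perpendicular)
Using tau = F * r * sin(90)
sin(90) = 1
tau = 5 * 3 * 1
tau = 15 Nm

15 Nm


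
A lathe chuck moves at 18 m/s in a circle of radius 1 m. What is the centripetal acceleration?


Given: v = 18 m/s, r = 1 m
Using a_c = v^2 / r
a_c = 18^2 / 1
a_c = 324 / 1
a_c = 324 m/s^2

324 m/s^2


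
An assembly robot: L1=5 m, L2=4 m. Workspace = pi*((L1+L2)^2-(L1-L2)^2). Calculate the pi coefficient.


Given: L1 = 5, L2 = 4
(L1+L2)^2 = (9)^2 = 81
(L1-L2)^2 = (1)^2 = 1
Difference = 81 - 1 = 80
This equals 4*L1*L2 = 4*5*4 = 80
Workspace area = 80*pi

80


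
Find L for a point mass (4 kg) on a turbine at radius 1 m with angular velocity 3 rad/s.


Given: m = 4 kg, r = 1 m, omega = 3 rad/s
For a point mass: I = m*r^2
I = 4*1^2 = 4*1 = 4
L = I*omega = 4*3
L = 12 kg*m^2/s

12 kg*m^2/s


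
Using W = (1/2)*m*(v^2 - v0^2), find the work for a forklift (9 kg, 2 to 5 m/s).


Given: m = 9 kg, v0 = 2 m/s, v = 5 m/s
Using W = (1/2)*m*(v^2 - v0^2)
v^2 = 5^2 = 25
v0^2 = 2^2 = 4
v^2 - v0^2 = 25 - 4 = 21
W = (1/2)*9*21 = 189/2 J

189/2 J


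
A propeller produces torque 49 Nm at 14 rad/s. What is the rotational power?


Given: tau = 49 Nm, omega = 14 rad/s
Using P = tau * omega
P = 49 * 14
P = 686 W

686 W


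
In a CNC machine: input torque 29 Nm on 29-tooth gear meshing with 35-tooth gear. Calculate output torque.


Given: N1 = 29, N2 = 35, T1 = 29 Nm
Using T2/T1 = N2/N1
T2 = T1 * N2 / N1
T2 = 29 * 35 / 29
T2 = 1015 / 29
T2 = 35 Nm

35 Nm


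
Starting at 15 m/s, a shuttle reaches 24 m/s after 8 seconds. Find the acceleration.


Given: initial velocity v0 = 15 m/s, final velocity v = 24 m/s, time t = 8 s
Using a = (v - v0) / t
a = (24 - 15) / 8
a = 9 / 8
a = 9/8 m/s^2

9/8 m/s^2


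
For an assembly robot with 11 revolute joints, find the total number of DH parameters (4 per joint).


Given: 11 joints, 4 DH parameters per joint (d, theta, a, alpha)
Total DH parameters = number_of_joints * 4
Total = 11 * 4
Total = 44

44


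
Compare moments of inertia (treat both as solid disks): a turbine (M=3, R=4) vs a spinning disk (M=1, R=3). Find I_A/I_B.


Given: M1=3 kg, R1=4 m, M2=1 kg, R2=3 m
For a disk: I = (1/2)*M*R^2, so I_A/I_B = (M1*R1^2)/(M2*R2^2)
M1*R1^2 = 3*16 = 48
M2*R2^2 = 1*9 = 9
I_A/I_B = 48/9 = 16/3

16/3


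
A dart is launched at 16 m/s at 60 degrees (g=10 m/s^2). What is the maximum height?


Given: v0 = 16 m/s, theta = 60 deg, g = 10 m/s^2
sin^2(60) = 3/4
Using H = v0^2 * sin^2(theta) / (2*g)
H = 16^2 * 3/4 / (2*10)
H = 256 * 3/4 / 20
H = 192 / 20
H = 48/5 m

48/5 m


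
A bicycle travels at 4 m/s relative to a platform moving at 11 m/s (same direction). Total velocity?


Given: object velocity = 4 m/s, platform velocity = 11 m/s (same direction)
Using classical velocity addition: v_total = v_object + v_platform
v_total = 4 + 11
v_total = 15 m/s

15 m/s


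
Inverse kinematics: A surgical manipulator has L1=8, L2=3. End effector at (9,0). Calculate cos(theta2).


Given: L1 = 8, L2 = 3, target (x, y) = (9, 0)
Using cos(theta2) = (x^2 + y^2 - L1^2 - L2^2) / (2*L1*L2)
x^2 + y^2 = 9^2 + 0 = 81
L1^2 + L2^2 = 64 + 9 = 73
Numerator = 81 - 73 = 8
Denominator = 2*8*3 = 48
cos(theta2) = 8/48 = 1/6

1/6


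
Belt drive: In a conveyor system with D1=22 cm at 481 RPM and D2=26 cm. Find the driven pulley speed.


Given: D1 = 22 cm, w1 = 481 RPM, D2 = 26 cm
Using D1*w1 = D2*w2
w2 = D1*w1 / D2
w2 = 22*481 / 26
w2 = 10582 / 26
w2 = 407 RPM

407 RPM


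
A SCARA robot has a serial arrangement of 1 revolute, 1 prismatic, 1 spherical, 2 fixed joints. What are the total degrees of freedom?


Given: serial robot with 1 revolute, 1 prismatic, 1 spherical, 2 fixed joints
DOF contribution per joint type: revolute=1, prismatic=1, spherical=3, fixed=0
DOF = 1*1 + 1*1 + 1*3 + 2*0
DOF = 5

5


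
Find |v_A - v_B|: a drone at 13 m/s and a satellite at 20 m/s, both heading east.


Given: v_A = 13 m/s east, v_B = 20 m/s east
Both move in the same direction; relative speed = |v_A - v_B|
|13 - 20| = |-7|
= 7 m/s

7 m/s


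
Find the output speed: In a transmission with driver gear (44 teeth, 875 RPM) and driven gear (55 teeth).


Given: N1 = 44 teeth, w1 = 875 RPM, N2 = 55 teeth
Using N1*w1 = N2*w2
w2 = N1*w1 / N2
w2 = 44*875 / 55
w2 = 38500 / 55
w2 = 700 RPM

700 RPM


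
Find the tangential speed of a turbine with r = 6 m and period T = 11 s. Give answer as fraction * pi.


Given: radius r = 6 m, period T = 11 s
Using v = 2*pi*r / T
v = 2*pi*6 / 11
v = 12*pi / 11
v = 12/11*pi m/s

12/11*pi m/s


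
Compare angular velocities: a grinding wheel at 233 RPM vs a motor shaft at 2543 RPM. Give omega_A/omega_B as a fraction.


Given: RPM_A = 233, RPM_B = 2543
omega = 2*pi*RPM/60, so omega_A/omega_B = RPM_A / RPM_B
omega_A/omega_B = 233 / 2543
omega_A/omega_B = 233/2543

233/2543


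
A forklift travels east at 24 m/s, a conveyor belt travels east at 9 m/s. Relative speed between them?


Given: v_A = 24 m/s east, v_B = 9 m/s east
Both move in the same direction; relative speed = |v_A - v_B|
|24 - 9| = |15|
= 15 m/s

15 m/s


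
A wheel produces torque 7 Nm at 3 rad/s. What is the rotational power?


Given: tau = 7 Nm, omega = 3 rad/s
Using P = tau * omega
P = 7 * 3
P = 21 W

21 W


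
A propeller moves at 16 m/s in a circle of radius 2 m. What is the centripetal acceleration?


Given: v = 16 m/s, r = 2 m
Using a_c = v^2 / r
a_c = 16^2 / 2
a_c = 256 / 2
a_c = 128 m/s^2

128 m/s^2


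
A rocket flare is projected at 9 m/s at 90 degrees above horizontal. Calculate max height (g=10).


Given: v0 = 9 m/s, theta = 90 deg, g = 10 m/s^2
sin^2(90) = 1
Using H = v0^2 * sin^2(theta) / (2*g)
H = 9^2 * 1 / (2*10)
H = 81 * 1 / 20
H = 81 / 20
H = 81/20 m

81/20 m


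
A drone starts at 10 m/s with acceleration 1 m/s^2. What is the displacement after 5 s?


Given: v0 = 10 m/s, a = 1 m/s^2, t = 5 s
Using s = v0*t + (1/2)*a*t^2
s = 10*5 + (1/2)*1*5^2
s = 50 + (1/2)*25
s = 50 + 25/2
s = 125/2

125/2 m


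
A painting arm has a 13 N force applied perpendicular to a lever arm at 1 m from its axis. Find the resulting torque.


Given: F = 13 N, r = 1 m, angle = 90 deg (perpendicular)
Using tau = F * r * sin(90)
sin(90) = 1
tau = 13 * 1 * 1
tau = 13 Nm

13 Nm


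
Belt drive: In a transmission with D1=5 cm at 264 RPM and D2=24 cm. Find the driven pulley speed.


Given: D1 = 5 cm, w1 = 264 RPM, D2 = 24 cm
Using D1*w1 = D2*w2
w2 = D1*w1 / D2
w2 = 5*264 / 24
w2 = 1320 / 24
w2 = 55 RPM

55 RPM


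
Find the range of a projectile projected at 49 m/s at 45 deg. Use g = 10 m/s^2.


Given: v0 = 49 m/s, theta = 45 deg, g = 10 m/s^2
sin(2*45) = sin(90) = 1
Using R = v0^2 * sin(2*theta) / g
R = 49^2 * 1 / 10
R = 2401 / 10
R = 2401/10 m

2401/10 m


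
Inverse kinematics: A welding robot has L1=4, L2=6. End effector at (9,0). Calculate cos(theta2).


Given: L1 = 4, L2 = 6, target (x, y) = (9, 0)
Using cos(theta2) = (x^2 + y^2 - L1^2 - L2^2) / (2*L1*L2)
x^2 + y^2 = 9^2 + 0 = 81
L1^2 + L2^2 = 16 + 36 = 52
Numerator = 81 - 52 = 29
Denominator = 2*4*6 = 48
cos(theta2) = 29/48 = 29/48

29/48


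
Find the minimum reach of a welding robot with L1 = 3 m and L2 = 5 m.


Given: L1 = 3 m, L2 = 5 m
For a 2-link planar arm, min reach = |L1 - L2| (second link folded back)
Min reach = |3 - 5|
Min reach = 2 m

2 m


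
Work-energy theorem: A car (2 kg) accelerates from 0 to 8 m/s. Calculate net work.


Given: m = 2 kg, v0 = 0 m/s, v = 8 m/s
Using W = (1/2)*m*(v^2 - v0^2)
v^2 = 8^2 = 64
v0^2 = 0^2 = 0
v^2 - v0^2 = 64 - 0 = 64
W = (1/2)*2*64 = 64 J

64 J


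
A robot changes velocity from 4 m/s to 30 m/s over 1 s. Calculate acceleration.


Given: initial velocity v0 = 4 m/s, final velocity v = 30 m/s, time t = 1 s
Using a = (v - v0) / t
a = (30 - 4) / 1
a = 26 / 1
a = 26 m/s^2

26 m/s^2


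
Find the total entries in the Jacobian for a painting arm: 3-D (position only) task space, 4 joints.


Given: task space dimension = 3, joints = 4
Jacobian is a 3 x 4 matrix
Total entries = rows * columns
Total = 3 * 4
Total = 12

12


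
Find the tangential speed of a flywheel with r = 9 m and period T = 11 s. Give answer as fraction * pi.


Given: radius r = 9 m, period T = 11 s
Using v = 2*pi*r / T
v = 2*pi*9 / 11
v = 18*pi / 11
v = 18/11*pi m/s

18/11*pi m/s


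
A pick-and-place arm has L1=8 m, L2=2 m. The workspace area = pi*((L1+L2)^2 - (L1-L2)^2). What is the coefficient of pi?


Given: L1 = 8, L2 = 2
(L1+L2)^2 = (10)^2 = 100
(L1-L2)^2 = (6)^2 = 36
Difference = 100 - 36 = 64
This equals 4*L1*L2 = 4*8*2 = 64
Workspace area = 64*pi

64


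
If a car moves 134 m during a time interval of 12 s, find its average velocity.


Given: distance d = 134 m, time t = 12 s
Using v = d / t
v = 134 / 12
v = 67/6 m/s

67/6 m/s


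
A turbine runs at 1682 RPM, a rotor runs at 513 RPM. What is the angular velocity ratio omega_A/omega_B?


Given: RPM_A = 1682, RPM_B = 513
omega = 2*pi*RPM/60, so omega_A/omega_B = RPM_A / RPM_B
omega_A/omega_B = 1682 / 513
omega_A/omega_B = 1682/513

1682/513


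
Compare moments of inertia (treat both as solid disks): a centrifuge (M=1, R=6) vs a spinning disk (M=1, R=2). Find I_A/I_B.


Given: M1=1 kg, R1=6 m, M2=1 kg, R2=2 m
For a disk: I = (1/2)*M*R^2, so I_A/I_B = (M1*R1^2)/(M2*R2^2)
M1*R1^2 = 1*36 = 36
M2*R2^2 = 1*4 = 4
I_A/I_B = 36/4 = 9

9


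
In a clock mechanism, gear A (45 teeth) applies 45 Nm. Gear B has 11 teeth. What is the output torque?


Given: N1 = 45, N2 = 11, T1 = 45 Nm
Using T2/T1 = N2/N1
T2 = T1 * N2 / N1
T2 = 45 * 11 / 45
T2 = 495 / 45
T2 = 11 Nm

11 Nm


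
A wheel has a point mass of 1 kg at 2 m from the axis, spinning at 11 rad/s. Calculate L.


Given: m = 1 kg, r = 2 m, omega = 11 rad/s
For a point mass: I = m*r^2
I = 1*2^2 = 1*4 = 4
L = I*omega = 4*11
L = 44 kg*m^2/s

44 kg*m^2/s


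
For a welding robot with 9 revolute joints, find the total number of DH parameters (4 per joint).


Given: 9 joints, 4 DH parameters per joint (d, theta, a, alpha)
Total DH parameters = number_of_joints * 4
Total = 9 * 4
Total = 36

36


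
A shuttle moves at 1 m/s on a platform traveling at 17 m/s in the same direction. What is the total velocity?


Given: object velocity = 1 m/s, platform velocity = 17 m/s (same direction)
Using classical velocity addition: v_total = v_object + v_platform
v_total = 1 + 17
v_total = 18 m/s

18 m/s


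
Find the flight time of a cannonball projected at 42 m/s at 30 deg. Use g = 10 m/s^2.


Given: v0 = 42 m/s, theta = 30 deg, g = 10 m/s^2
sin(30) = 1/2
Using T = 2*v0*sin(theta) / g
T = 2*42*1/2 / 10
T = 42 / 10
T = 21/5 s

21/5 s


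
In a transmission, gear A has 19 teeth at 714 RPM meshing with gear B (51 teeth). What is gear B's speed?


Given: N1 = 19 teeth, w1 = 714 RPM, N2 = 51 teeth
Using N1*w1 = N2*w2
w2 = N1*w1 / N2
w2 = 19*714 / 51
w2 = 13566 / 51
w2 = 266 RPM

266 RPM


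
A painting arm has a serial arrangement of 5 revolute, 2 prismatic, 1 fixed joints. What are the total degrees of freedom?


Given: serial robot with 5 revolute, 2 prismatic, 1 fixed joints
DOF contribution per joint type: revolute=1, prismatic=1, spherical=3, fixed=0
DOF = 5*1 + 2*1 + 1*0
DOF = 7

7


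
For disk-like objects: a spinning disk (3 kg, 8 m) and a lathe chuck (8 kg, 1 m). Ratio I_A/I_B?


Given: M1=3 kg, R1=8 m, M2=8 kg, R2=1 m
For a disk: I = (1/2)*M*R^2, so I_A/I_B = (M1*R1^2)/(M2*R2^2)
M1*R1^2 = 3*64 = 192
M2*R2^2 = 8*1 = 8
I_A/I_B = 192/8 = 24

24


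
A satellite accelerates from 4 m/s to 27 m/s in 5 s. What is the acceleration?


Given: initial velocity v0 = 4 m/s, final velocity v = 27 m/s, time t = 5 s
Using a = (v - v0) / t
a = (27 - 4) / 5
a = 23 / 5
a = 23/5 m/s^2

23/5 m/s^2


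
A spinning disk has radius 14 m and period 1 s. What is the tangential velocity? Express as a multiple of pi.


Given: radius r = 14 m, period T = 1 s
Using v = 2*pi*r / T
v = 2*pi*14 / 1
v = 28*pi / 1
v = 28*pi m/s

28*pi m/s


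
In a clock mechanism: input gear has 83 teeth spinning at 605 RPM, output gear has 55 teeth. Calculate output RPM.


Given: N1 = 83 teeth, w1 = 605 RPM, N2 = 55 teeth
Using N1*w1 = N2*w2
w2 = N1*w1 / N2
w2 = 83*605 / 55
w2 = 50215 / 55
w2 = 913 RPM

913 RPM


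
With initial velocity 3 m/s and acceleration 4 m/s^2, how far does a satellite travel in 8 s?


Given: v0 = 3 m/s, a = 4 m/s^2, t = 8 s
Using s = v0*t + (1/2)*a*t^2
s = 3*8 + (1/2)*4*8^2
s = 24 + (1/2)*256
s = 24 + 128
s = 152

152 m


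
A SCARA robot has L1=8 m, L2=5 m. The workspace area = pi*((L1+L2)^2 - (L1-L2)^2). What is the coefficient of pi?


Given: L1 = 8, L2 = 5
(L1+L2)^2 = (13)^2 = 169
(L1-L2)^2 = (3)^2 = 9
Difference = 169 - 9 = 160
This equals 4*L1*L2 = 4*8*5 = 160
Workspace area = 160*pi

160


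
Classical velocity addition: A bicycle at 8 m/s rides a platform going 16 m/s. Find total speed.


Given: object velocity = 8 m/s, platform velocity = 16 m/s (same direction)
Using classical velocity addition: v_total = v_object + v_platform
v_total = 8 + 16
v_total = 24 m/s

24 m/s


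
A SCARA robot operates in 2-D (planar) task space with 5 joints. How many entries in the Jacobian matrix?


Given: task space dimension = 2, joints = 5
Jacobian is a 2 x 5 matrix
Total entries = rows * columns
Total = 2 * 5
Total = 10

10


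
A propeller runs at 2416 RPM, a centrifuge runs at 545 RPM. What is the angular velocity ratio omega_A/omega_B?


Given: RPM_A = 2416, RPM_B = 545
omega = 2*pi*RPM/60, so omega_A/omega_B = RPM_A / RPM_B
omega_A/omega_B = 2416 / 545
omega_A/omega_B = 2416/545

2416/545


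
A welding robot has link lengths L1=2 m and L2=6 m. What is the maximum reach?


Given: L1 = 2 m, L2 = 6 m
For a 2-link planar arm, max reach = L1 + L2 (fully extended)
Max reach = 2 + 6
Max reach = 8 m

8 m


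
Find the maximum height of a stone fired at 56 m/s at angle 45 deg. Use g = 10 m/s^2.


Given: v0 = 56 m/s, theta = 45 deg, g = 10 m/s^2
sin^2(45) = 1/2
Using H = v0^2 * sin^2(theta) / (2*g)
H = 56^2 * 1/2 / (2*10)
H = 3136 * 1/2 / 20
H = 1568 / 20
H = 392/5 m

392/5 m


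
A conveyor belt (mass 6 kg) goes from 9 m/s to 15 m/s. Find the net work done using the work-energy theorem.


Given: m = 6 kg, v0 = 9 m/s, v = 15 m/s
Using W = (1/2)*m*(v^2 - v0^2)
v^2 = 15^2 = 225
v0^2 = 9^2 = 81
v^2 - v0^2 = 225 - 81 = 144
W = (1/2)*6*144 = 432 J

432 J


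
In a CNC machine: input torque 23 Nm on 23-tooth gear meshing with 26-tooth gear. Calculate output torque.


Given: N1 = 23, N2 = 26, T1 = 23 Nm
Using T2/T1 = N2/N1
T2 = T1 * N2 / N1
T2 = 23 * 26 / 23
T2 = 598 / 23
T2 = 26 Nm

26 Nm


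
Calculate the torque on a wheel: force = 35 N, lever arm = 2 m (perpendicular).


Given: F = 35 N, r = 2 m, angle = 90 deg (perpendicular)
Using tau = F * r * sin(90)
sin(90) = 1
tau = 35 * 2 * 1
tau = 70 Nm

70 Nm


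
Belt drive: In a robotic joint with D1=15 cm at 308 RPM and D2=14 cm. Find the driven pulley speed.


Given: D1 = 15 cm, w1 = 308 RPM, D2 = 14 cm
Using D1*w1 = D2*w2
w2 = D1*w1 / D2
w2 = 15*308 / 14
w2 = 4620 / 14
w2 = 330 RPM

330 RPM


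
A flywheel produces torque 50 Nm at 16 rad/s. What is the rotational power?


Given: tau = 50 Nm, omega = 16 rad/s
Using P = tau * omega
P = 50 * 16
P = 800 W

800 W


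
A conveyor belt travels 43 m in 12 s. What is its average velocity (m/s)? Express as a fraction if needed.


Given: distance d = 43 m, time t = 12 s
Using v = d / t
v = 43 / 12
v = 43/12 m/s

43/12 m/s


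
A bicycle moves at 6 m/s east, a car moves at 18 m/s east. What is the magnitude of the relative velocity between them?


Given: v_A = 6 m/s east, v_B = 18 m/s east
Both move in the same direction; relative speed = |v_A - v_B|
|6 - 18| = |-12|
= 12 m/s

12 m/s


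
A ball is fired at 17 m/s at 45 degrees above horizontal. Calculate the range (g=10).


Given: v0 = 17 m/s, theta = 45 deg, g = 10 m/s^2
sin(2*45) = sin(90) = 1
Using R = v0^2 * sin(2*theta) / g
R = 17^2 * 1 / 10
R = 289 / 10
R = 289/10 m

289/10 m


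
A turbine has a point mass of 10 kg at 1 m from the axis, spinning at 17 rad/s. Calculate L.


Given: m = 10 kg, r = 1 m, omega = 17 rad/s
For a point mass: I = m*r^2
I = 10*1^2 = 10*1 = 10
L = I*omega = 10*17
L = 170 kg*m^2/s

170 kg*m^2/s


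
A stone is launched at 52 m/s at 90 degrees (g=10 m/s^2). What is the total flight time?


Given: v0 = 52 m/s, theta = 90 deg, g = 10 m/s^2
sin(90) = 1
Using T = 2*v0*sin(theta) / g
T = 2*52*1 / 10
T = 104 / 10
T = 52/5 s

52/5 s


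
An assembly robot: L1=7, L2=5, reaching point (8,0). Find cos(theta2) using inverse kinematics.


Given: L1 = 7, L2 = 5, target (x, y) = (8, 0)
Using cos(theta2) = (x^2 + y^2 - L1^2 - L2^2) / (2*L1*L2)
x^2 + y^2 = 8^2 + 0 = 64
L1^2 + L2^2 = 49 + 25 = 74
Numerator = 64 - 74 = -10
Denominator = 2*7*5 = 70
cos(theta2) = -10/70 = -1/7

-1/7


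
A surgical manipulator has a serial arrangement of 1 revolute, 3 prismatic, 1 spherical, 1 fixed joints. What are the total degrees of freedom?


Given: serial robot with 1 revolute, 3 prismatic, 1 spherical, 1 fixed joints
DOF contribution per joint type: revolute=1, prismatic=1, spherical=3, fixed=0
DOF = 1*1 + 3*1 + 1*3 + 1*0
DOF = 7

7


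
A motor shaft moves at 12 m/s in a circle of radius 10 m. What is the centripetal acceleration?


Given: v = 12 m/s, r = 10 m
Using a_c = v^2 / r
a_c = 12^2 / 10
a_c = 144 / 10
a_c = 72/5 m/s^2

72/5 m/s^2


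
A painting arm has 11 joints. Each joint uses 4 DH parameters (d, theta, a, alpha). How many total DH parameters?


Given: 11 joints, 4 DH parameters per joint (d, theta, a, alpha)
Total DH parameters = number_of_joints * 4
Total = 11 * 4
Total = 44

44


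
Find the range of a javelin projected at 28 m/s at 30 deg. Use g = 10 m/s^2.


Given: v0 = 28 m/s, theta = 30 deg, g = 10 m/s^2
sin(2*30) = sin(60) = sqrt(3)/2
Using R = v0^2 * sin(2*theta) / g
R = 28^2 * (sqrt(3)/2) / 10
R = 784 * sqrt(3) / 20
R = 196/5*sqrt(3) m

196/5*sqrt(3) m


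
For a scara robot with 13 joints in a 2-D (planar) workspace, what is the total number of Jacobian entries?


Given: task space dimension = 2, joints = 13
Jacobian is a 2 x 13 matrix
Total entries = rows * columns
Total = 2 * 13
Total = 26

26


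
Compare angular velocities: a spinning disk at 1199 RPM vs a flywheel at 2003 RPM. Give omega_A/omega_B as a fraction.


Given: RPM_A = 1199, RPM_B = 2003
omega = 2*pi*RPM/60, so omega_A/omega_B = RPM_A / RPM_B
omega_A/omega_B = 1199 / 2003
omega_A/omega_B = 1199/2003

1199/2003


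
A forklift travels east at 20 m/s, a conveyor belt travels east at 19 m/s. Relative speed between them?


Given: v_A = 20 m/s east, v_B = 19 m/s east
Both move in the same direction; relative speed = |v_A - v_B|
|20 - 19| = |1|
= 1 m/s

1 m/s


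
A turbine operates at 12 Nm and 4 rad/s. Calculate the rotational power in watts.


Given: tau = 12 Nm, omega = 4 rad/s
Using P = tau * omega
P = 12 * 4
P = 48 W

48 W


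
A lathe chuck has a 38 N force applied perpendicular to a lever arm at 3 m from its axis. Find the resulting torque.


Given: F = 38 N, r = 3 m, angle = 90 deg (perpendicular)
Using tau = F * r * sin(90)
sin(90) = 1
tau = 38 * 3 * 1
tau = 114 Nm

114 Nm


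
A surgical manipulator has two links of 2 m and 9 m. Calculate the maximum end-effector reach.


Given: L1 = 2 m, L2 = 9 m
For a 2-link planar arm, max reach = L1 + L2 (fully extended)
Max reach = 2 + 9
Max reach = 11 m

11 m


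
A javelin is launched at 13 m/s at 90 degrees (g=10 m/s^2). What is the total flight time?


Given: v0 = 13 m/s, theta = 90 deg, g = 10 m/s^2
sin(90) = 1
Using T = 2*v0*sin(theta) / g
T = 2*13*1 / 10
T = 26 / 10
T = 13/5 s

13/5 s


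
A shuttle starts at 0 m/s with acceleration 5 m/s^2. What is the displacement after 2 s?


Given: v0 = 0 m/s, a = 5 m/s^2, t = 2 s
Using s = v0*t + (1/2)*a*t^2
s = 0*2 + (1/2)*5*2^2
s = 0 + (1/2)*20
s = 0 + 10
s = 10

10 m


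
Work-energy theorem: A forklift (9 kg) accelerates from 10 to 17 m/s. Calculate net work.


Given: m = 9 kg, v0 = 10 m/s, v = 17 m/s
Using W = (1/2)*m*(v^2 - v0^2)
v^2 = 17^2 = 289
v0^2 = 10^2 = 100
v^2 - v0^2 = 289 - 100 = 189
W = (1/2)*9*189 = 1701/2 J

1701/2 J


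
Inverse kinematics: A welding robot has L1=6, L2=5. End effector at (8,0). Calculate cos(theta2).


Given: L1 = 6, L2 = 5, target (x, y) = (8, 0)
Using cos(theta2) = (x^2 + y^2 - L1^2 - L2^2) / (2*L1*L2)
x^2 + y^2 = 8^2 + 0 = 64
L1^2 + L2^2 = 36 + 25 = 61
Numerator = 64 - 61 = 3
Denominator = 2*6*5 = 60
cos(theta2) = 3/60 = 1/20

1/20


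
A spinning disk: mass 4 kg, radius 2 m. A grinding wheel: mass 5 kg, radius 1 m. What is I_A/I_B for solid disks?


Given: M1=4 kg, R1=2 m, M2=5 kg, R2=1 m
For a disk: I = (1/2)*M*R^2, so I_A/I_B = (M1*R1^2)/(M2*R2^2)
M1*R1^2 = 4*4 = 16
M2*R2^2 = 5*1 = 5
I_A/I_B = 16/5 = 16/5

16/5


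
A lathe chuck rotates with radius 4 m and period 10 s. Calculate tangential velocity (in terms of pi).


Given: radius r = 4 m, period T = 10 s
Using v = 2*pi*r / T
v = 2*pi*4 / 10
v = 8*pi / 10
v = 4/5*pi m/s

4/5*pi m/s


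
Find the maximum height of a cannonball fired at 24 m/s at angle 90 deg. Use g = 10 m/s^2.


Given: v0 = 24 m/s, theta = 90 deg, g = 10 m/s^2
sin^2(90) = 1
Using H = v0^2 * sin^2(theta) / (2*g)
H = 24^2 * 1 / (2*10)
H = 576 * 1 / 20
H = 576 / 20
H = 144/5 m

144/5 m


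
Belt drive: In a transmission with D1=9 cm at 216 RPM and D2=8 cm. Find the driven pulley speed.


Given: D1 = 9 cm, w1 = 216 RPM, D2 = 8 cm
Using D1*w1 = D2*w2
w2 = D1*w1 / D2
w2 = 9*216 / 8
w2 = 1944 / 8
w2 = 243 RPM

243 RPM


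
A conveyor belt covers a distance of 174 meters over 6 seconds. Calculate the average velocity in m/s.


Given: distance d = 174 m, time t = 6 s
Using v = d / t
v = 174 / 6
v = 29 m/s

29 m/s


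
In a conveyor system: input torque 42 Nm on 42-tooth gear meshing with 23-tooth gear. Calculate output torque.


Given: N1 = 42, N2 = 23, T1 = 42 Nm
Using T2/T1 = N2/N1
T2 = T1 * N2 / N1
T2 = 42 * 23 / 42
T2 = 966 / 42
T2 = 23 Nm

23 Nm


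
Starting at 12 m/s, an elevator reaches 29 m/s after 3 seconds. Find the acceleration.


Given: initial velocity v0 = 12 m/s, final velocity v = 29 m/s, time t = 3 s
Using a = (v - v0) / t
a = (29 - 12) / 3
a = 17 / 3
a = 17/3 m/s^2

17/3 m/s^2


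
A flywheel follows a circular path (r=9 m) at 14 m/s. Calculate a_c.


Given: v = 14 m/s, r = 9 m
Using a_c = v^2 / r
a_c = 14^2 / 9
a_c = 196 / 9
a_c = 196/9 m/s^2

196/9 m/s^2


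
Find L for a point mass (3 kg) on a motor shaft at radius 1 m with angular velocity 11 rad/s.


Given: m = 3 kg, r = 1 m, omega = 11 rad/s
For a point mass: I = m*r^2
I = 3*1^2 = 3*1 = 3
L = I*omega = 3*11
L = 33 kg*m^2/s

33 kg*m^2/s


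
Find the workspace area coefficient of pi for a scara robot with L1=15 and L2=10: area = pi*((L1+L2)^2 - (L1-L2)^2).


Given: L1 = 15, L2 = 10
(L1+L2)^2 = (25)^2 = 625
(L1-L2)^2 = (5)^2 = 25
Difference = 625 - 25 = 600
This equals 4*L1*L2 = 4*15*10 = 600
Workspace area = 600*pi

600


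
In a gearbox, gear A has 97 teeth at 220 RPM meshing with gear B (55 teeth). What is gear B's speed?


Given: N1 = 97 teeth, w1 = 220 RPM, N2 = 55 teeth
Using N1*w1 = N2*w2
w2 = N1*w1 / N2
w2 = 97*220 / 55
w2 = 21340 / 55
w2 = 388 RPM

388 RPM


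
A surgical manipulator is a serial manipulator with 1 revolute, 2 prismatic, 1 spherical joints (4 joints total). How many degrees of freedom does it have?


Given: serial robot with 1 revolute, 2 prismatic, 1 spherical joints
DOF contribution per joint type: revolute=1, prismatic=1, spherical=3, fixed=0
DOF = 1*1 + 2*1 + 1*3
DOF = 6

6


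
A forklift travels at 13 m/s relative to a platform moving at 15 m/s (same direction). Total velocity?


Given: object velocity = 13 m/s, platform velocity = 15 m/s (same direction)
Using classical velocity addition: v_total = v_object + v_platform
v_total = 13 + 15
v_total = 28 m/s

28 m/s


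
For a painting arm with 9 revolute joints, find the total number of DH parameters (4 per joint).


Given: 9 joints, 4 DH parameters per joint (d, theta, a, alpha)
Total DH parameters = number_of_joints * 4
Total = 9 * 4
Total = 36

36


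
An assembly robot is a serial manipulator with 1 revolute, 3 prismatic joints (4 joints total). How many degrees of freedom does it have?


Given: serial robot with 1 revolute, 3 prismatic joints
DOF contribution per joint type: revolute=1, prismatic=1, spherical=3, fixed=0
DOF = 1*1 + 3*1
DOF = 4

4


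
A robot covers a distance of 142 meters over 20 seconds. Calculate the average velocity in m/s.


Given: distance d = 142 m, time t = 20 s
Using v = d / t
v = 142 / 20
v = 71/10 m/s

71/10 m/s


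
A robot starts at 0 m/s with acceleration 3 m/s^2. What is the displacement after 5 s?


Given: v0 = 0 m/s, a = 3 m/s^2, t = 5 s
Using s = v0*t + (1/2)*a*t^2
s = 0*5 + (1/2)*3*5^2
s = 0 + (1/2)*75
s = 0 + 75/2
s = 75/2

75/2 m


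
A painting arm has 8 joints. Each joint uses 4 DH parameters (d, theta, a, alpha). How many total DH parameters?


Given: 8 joints, 4 DH parameters per joint (d, theta, a, alpha)
Total DH parameters = number_of_joints * 4
Total = 8 * 4
Total = 32

32


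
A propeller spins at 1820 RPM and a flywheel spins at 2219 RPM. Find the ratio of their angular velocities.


Given: RPM_A = 1820, RPM_B = 2219
omega = 2*pi*RPM/60, so omega_A/omega_B = RPM_A / RPM_B
omega_A/omega_B = 1820 / 2219
omega_A/omega_B = 260/317

260/317


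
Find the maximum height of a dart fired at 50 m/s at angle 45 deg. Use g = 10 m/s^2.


Given: v0 = 50 m/s, theta = 45 deg, g = 10 m/s^2
sin^2(45) = 1/2
Using H = v0^2 * sin^2(theta) / (2*g)
H = 50^2 * 1/2 / (2*10)
H = 2500 * 1/2 / 20
H = 1250 / 20
H = 125/2 m

125/2 m


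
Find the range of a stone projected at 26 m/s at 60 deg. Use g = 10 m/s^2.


Given: v0 = 26 m/s, theta = 60 deg, g = 10 m/s^2
sin(2*60) = sin(120) = sqrt(3)/2
Using R = v0^2 * sin(2*theta) / g
R = 26^2 * (sqrt(3)/2) / 10
R = 676 * sqrt(3) / 20
R = 169/5*sqrt(3) m

169/5*sqrt(3) m


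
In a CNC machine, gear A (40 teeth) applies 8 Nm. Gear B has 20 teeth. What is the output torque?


Given: N1 = 40, N2 = 20, T1 = 8 Nm
Using T2/T1 = N2/N1
T2 = T1 * N2 / N1
T2 = 8 * 20 / 40
T2 = 160 / 40
T2 = 4 Nm

4 Nm


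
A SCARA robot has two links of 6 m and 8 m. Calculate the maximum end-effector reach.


Given: L1 = 6 m, L2 = 8 m
For a 2-link planar arm, max reach = L1 + L2 (fully extended)
Max reach = 6 + 8
Max reach = 14 m

14 m


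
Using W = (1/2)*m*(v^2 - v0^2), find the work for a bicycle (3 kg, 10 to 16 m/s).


Given: m = 3 kg, v0 = 10 m/s, v = 16 m/s
Using W = (1/2)*m*(v^2 - v0^2)
v^2 = 16^2 = 256
v0^2 = 10^2 = 100
v^2 - v0^2 = 256 - 100 = 156
W = (1/2)*3*156 = 234 J

234 J


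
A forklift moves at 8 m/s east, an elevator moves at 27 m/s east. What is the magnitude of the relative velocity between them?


Given: v_A = 8 m/s east, v_B = 27 m/s east
Both move in the same direction; relative speed = |v_A - v_B|
|8 - 27| = |-19|
= 19 m/s

19 m/s


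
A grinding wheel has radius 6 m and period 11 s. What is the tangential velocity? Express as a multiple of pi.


Given: radius r = 6 m, period T = 11 s
Using v = 2*pi*r / T
v = 2*pi*6 / 11
v = 12*pi / 11
v = 12/11*pi m/s

12/11*pi m/s


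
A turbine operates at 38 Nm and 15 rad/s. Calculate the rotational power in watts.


Given: tau = 38 Nm, omega = 15 rad/s
Using P = tau * omega
P = 38 * 15
P = 570 W

570 W


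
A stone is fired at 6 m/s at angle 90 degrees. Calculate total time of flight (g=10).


Given: v0 = 6 m/s, theta = 90 deg, g = 10 m/s^2
sin(90) = 1
Using T = 2*v0*sin(theta) / g
T = 2*6*1 / 10
T = 12 / 10
T = 6/5 s

6/5 s


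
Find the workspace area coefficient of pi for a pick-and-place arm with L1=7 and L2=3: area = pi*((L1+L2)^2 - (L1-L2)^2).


Given: L1 = 7, L2 = 3
(L1+L2)^2 = (10)^2 = 100
(L1-L2)^2 = (4)^2 = 16
Difference = 100 - 16 = 84
This equals 4*L1*L2 = 4*7*3 = 84
Workspace area = 84*pi

84


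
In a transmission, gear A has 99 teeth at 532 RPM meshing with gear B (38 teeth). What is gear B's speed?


Given: N1 = 99 teeth, w1 = 532 RPM, N2 = 38 teeth
Using N1*w1 = N2*w2
w2 = N1*w1 / N2
w2 = 99*532 / 38
w2 = 52668 / 38
w2 = 1386 RPM

1386 RPM


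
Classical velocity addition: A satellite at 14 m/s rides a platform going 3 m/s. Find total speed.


Given: object velocity = 14 m/s, platform velocity = 3 m/s (same direction)
Using classical velocity addition: v_total = v_object + v_platform
v_total = 14 + 3
v_total = 17 m/s

17 m/s


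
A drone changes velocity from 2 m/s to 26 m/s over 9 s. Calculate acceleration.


Given: initial velocity v0 = 2 m/s, final velocity v = 26 m/s, time t = 9 s
Using a = (v - v0) / t
a = (26 - 2) / 9
a = 24 / 9
a = 8/3 m/s^2

8/3 m/s^2


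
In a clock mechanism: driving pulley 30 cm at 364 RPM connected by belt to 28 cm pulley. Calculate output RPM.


Given: D1 = 30 cm, w1 = 364 RPM, D2 = 28 cm
Using D1*w1 = D2*w2
w2 = D1*w1 / D2
w2 = 30*364 / 28
w2 = 10920 / 28
w2 = 390 RPM

390 RPM


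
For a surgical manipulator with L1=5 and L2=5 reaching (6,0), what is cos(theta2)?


Given: L1 = 5, L2 = 5, target (x, y) = (6, 0)
Using cos(theta2) = (x^2 + y^2 - L1^2 - L2^2) / (2*L1*L2)
x^2 + y^2 = 6^2 + 0 = 36
L1^2 + L2^2 = 25 + 25 = 50
Numerator = 36 - 50 = -14
Denominator = 2*5*5 = 50
cos(theta2) = -14/50 = -7/25

-7/25


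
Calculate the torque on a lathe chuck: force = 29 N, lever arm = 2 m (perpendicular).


Given: F = 29 N, r = 2 m, angle = 90 deg (perpendicular)
Using tau = F * r * sin(90)
sin(90) = 1
tau = 29 * 2 * 1
tau = 58 Nm

58 Nm


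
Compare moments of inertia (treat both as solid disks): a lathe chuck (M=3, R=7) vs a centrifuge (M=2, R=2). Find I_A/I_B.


Given: M1=3 kg, R1=7 m, M2=2 kg, R2=2 m
For a disk: I = (1/2)*M*R^2, so I_A/I_B = (M1*R1^2)/(M2*R2^2)
M1*R1^2 = 3*49 = 147
M2*R2^2 = 2*4 = 8
I_A/I_B = 147/8 = 147/8

147/8


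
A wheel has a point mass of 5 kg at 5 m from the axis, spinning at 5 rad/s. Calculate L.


Given: m = 5 kg, r = 5 m, omega = 5 rad/s
For a point mass: I = m*r^2
I = 5*5^2 = 5*25 = 125
L = I*omega = 125*5
L = 625 kg*m^2/s

625 kg*m^2/s


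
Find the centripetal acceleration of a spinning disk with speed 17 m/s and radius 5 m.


Given: v = 17 m/s, r = 5 m
Using a_c = v^2 / r
a_c = 17^2 / 5
a_c = 289 / 5
a_c = 289/5 m/s^2

289/5 m/s^2


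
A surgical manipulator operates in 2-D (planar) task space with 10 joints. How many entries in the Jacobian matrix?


Given: task space dimension = 2, joints = 10
Jacobian is a 2 x 10 matrix
Total entries = rows * columns
Total = 2 * 10
Total = 20

20


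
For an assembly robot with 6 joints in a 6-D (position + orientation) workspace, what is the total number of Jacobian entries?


Given: task space dimension = 6, joints = 6
Jacobian is a 6 x 6 matrix
Total entries = rows * columns
Total = 6 * 6
Total = 36

36


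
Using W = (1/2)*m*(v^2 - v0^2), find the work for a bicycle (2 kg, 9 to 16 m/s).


Given: m = 2 kg, v0 = 9 m/s, v = 16 m/s
Using W = (1/2)*m*(v^2 - v0^2)
v^2 = 16^2 = 256
v0^2 = 9^2 = 81
v^2 - v0^2 = 256 - 81 = 175
W = (1/2)*2*175 = 175 J

175 J


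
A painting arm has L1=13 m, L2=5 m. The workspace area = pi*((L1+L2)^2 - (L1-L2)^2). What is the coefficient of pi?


Given: L1 = 13, L2 = 5
(L1+L2)^2 = (18)^2 = 324
(L1-L2)^2 = (8)^2 = 64
Difference = 324 - 64 = 260
This equals 4*L1*L2 = 4*13*5 = 260
Workspace area = 260*pi

260


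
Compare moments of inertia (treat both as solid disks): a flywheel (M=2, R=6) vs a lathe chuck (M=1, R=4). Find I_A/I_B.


Given: M1=2 kg, R1=6 m, M2=1 kg, R2=4 m
For a disk: I = (1/2)*M*R^2, so I_A/I_B = (M1*R1^2)/(M2*R2^2)
M1*R1^2 = 2*36 = 72
M2*R2^2 = 1*16 = 16
I_A/I_B = 72/16 = 9/2

9/2


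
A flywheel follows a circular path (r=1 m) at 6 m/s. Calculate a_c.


Given: v = 6 m/s, r = 1 m
Using a_c = v^2 / r
a_c = 6^2 / 1
a_c = 36 / 1
a_c = 36 m/s^2

36 m/s^2


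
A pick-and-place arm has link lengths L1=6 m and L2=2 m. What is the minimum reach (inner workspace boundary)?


Given: L1 = 6 m, L2 = 2 m
For a 2-link planar arm, min reach = |L1 - L2| (second link folded back)
Min reach = |6 - 2|
Min reach = 4 m

4 m


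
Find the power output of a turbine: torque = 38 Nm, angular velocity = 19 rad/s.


Given: tau = 38 Nm, omega = 19 rad/s
Using P = tau * omega
P = 38 * 19
P = 722 W

722 W


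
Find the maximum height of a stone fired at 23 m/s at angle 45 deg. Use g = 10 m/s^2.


Given: v0 = 23 m/s, theta = 45 deg, g = 10 m/s^2
sin^2(45) = 1/2
Using H = v0^2 * sin^2(theta) / (2*g)
H = 23^2 * 1/2 / (2*10)
H = 529 * 1/2 / 20
H = 529/2 / 20
H = 529/40 m

529/40 m


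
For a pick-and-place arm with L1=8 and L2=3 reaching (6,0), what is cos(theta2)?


Given: L1 = 8, L2 = 3, target (x, y) = (6, 0)
Using cos(theta2) = (x^2 + y^2 - L1^2 - L2^2) / (2*L1*L2)
x^2 + y^2 = 6^2 + 0 = 36
L1^2 + L2^2 = 64 + 9 = 73
Numerator = 36 - 73 = -37
Denominator = 2*8*3 = 48
cos(theta2) = -37/48 = -37/48

-37/48


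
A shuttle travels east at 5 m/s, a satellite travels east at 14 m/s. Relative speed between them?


Given: v_A = 5 m/s east, v_B = 14 m/s east
Both move in the same direction; relative speed = |v_A - v_B|
|5 - 14| = |-9|
= 9 m/s

9 m/s


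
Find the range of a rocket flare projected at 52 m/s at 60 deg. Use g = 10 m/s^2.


Given: v0 = 52 m/s, theta = 60 deg, g = 10 m/s^2
sin(2*60) = sin(120) = sqrt(3)/2
Using R = v0^2 * sin(2*theta) / g
R = 52^2 * (sqrt(3)/2) / 10
R = 2704 * sqrt(3) / 20
R = 676/5*sqrt(3) m

676/5*sqrt(3) m


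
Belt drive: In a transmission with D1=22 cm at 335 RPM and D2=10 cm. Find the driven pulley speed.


Given: D1 = 22 cm, w1 = 335 RPM, D2 = 10 cm
Using D1*w1 = D2*w2
w2 = D1*w1 / D2
w2 = 22*335 / 10
w2 = 7370 / 10
w2 = 737 RPM

737 RPM


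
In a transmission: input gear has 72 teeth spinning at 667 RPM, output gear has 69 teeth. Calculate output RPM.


Given: N1 = 72 teeth, w1 = 667 RPM, N2 = 69 teeth
Using N1*w1 = N2*w2
w2 = N1*w1 / N2
w2 = 72*667 / 69
w2 = 48024 / 69
w2 = 696 RPM

696 RPM


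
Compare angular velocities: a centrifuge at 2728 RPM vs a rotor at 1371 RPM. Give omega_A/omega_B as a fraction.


Given: RPM_A = 2728, RPM_B = 1371
omega = 2*pi*RPM/60, so omega_A/omega_B = RPM_A / RPM_B
omega_A/omega_B = 2728 / 1371
omega_A/omega_B = 2728/1371

2728/1371


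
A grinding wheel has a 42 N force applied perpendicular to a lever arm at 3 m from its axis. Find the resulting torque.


Given: F = 42 N, r = 3 m, angle = 90 deg (perpendicular)
Using tau = F * r * sin(90)
sin(90) = 1
tau = 42 * 3 * 1
tau = 126 Nm

126 Nm


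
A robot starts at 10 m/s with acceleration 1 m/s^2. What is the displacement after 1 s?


Given: v0 = 10 m/s, a = 1 m/s^2, t = 1 s
Using s = v0*t + (1/2)*a*t^2
s = 10*1 + (1/2)*1*1^2
s = 10 + (1/2)*1
s = 10 + 1/2
s = 21/2

21/2 m


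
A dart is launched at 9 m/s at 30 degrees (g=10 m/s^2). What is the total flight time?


Given: v0 = 9 m/s, theta = 30 deg, g = 10 m/s^2
sin(30) = 1/2
Using T = 2*v0*sin(theta) / g
T = 2*9*1/2 / 10
T = 9 / 10
T = 9/10 s

9/10 s


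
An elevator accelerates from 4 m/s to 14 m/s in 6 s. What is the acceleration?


Given: initial velocity v0 = 4 m/s, final velocity v = 14 m/s, time t = 6 s
Using a = (v - v0) / t
a = (14 - 4) / 6
a = 10 / 6
a = 5/3 m/s^2

5/3 m/s^2


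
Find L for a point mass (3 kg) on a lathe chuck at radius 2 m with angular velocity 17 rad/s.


Given: m = 3 kg, r = 2 m, omega = 17 rad/s
For a point mass: I = m*r^2
I = 3*2^2 = 3*4 = 12
L = I*omega = 12*17
L = 204 kg*m^2/s

204 kg*m^2/s


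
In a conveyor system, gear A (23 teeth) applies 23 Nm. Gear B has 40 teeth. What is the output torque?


Given: N1 = 23, N2 = 40, T1 = 23 Nm
Using T2/T1 = N2/N1
T2 = T1 * N2 / N1
T2 = 23 * 40 / 23
T2 = 920 / 23
T2 = 40 Nm

40 Nm
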